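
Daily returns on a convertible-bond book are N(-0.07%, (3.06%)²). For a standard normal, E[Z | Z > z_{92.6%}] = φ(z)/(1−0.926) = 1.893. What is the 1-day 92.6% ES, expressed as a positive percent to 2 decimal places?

ES = −(-0.07%) + 3.06% × 1.893 = 5.863%.

5.86%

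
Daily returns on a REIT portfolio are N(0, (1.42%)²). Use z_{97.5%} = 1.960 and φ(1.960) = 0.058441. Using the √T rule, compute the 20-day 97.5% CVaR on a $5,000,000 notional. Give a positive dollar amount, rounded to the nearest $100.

σ_{20d} = 1.42% × √20 = 6.350%.
ES multiplier = φ(z)/(1−α) = 0.058441/0.025 = 2.338.
ES = 6.350% × 2.338 = 14.846%; on $5,000,000: $742,300.

$742,300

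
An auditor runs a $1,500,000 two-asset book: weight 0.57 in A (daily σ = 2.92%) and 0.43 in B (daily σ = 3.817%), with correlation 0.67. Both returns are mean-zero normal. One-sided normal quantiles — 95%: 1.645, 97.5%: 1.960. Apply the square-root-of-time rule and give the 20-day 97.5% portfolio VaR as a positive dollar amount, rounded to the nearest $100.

σ_p = √(0.57²·2.92² + 0.43²·3.817² + 2·0.67·0.57·0.43·2.92·3.817) = 3.021%.
σ_{20d} = 3.021% × √20 = 13.510%.
VaR = 1.960 × 13.510% = 26.480%; on $1,500,000 that is $397,200.

$397,200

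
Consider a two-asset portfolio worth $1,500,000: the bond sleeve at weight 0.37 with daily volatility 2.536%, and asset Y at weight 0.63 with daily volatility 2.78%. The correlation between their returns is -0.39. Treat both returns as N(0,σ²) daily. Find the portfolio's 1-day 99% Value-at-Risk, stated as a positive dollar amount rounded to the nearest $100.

σ_p² = 0.37²·2.536² + 0.63²·2.78² + 2·-0.39·0.37·0.63·2.536·2.78 = 2.6660 (%²).
σ_p = √2.6660 = 1.633%.
At 99%, z = 2.326.
VaR = 2.326 × 1.633% = 3.798%; on $1,500,000 that is $56,970.

$57,000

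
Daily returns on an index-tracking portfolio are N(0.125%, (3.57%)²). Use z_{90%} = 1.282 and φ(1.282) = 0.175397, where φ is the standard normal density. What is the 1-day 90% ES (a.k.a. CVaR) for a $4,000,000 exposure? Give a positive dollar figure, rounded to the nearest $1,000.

Tail multiplier: φ(z)/(1−α) = 0.175397 / 0.1 = 1.754.
ES = −(0.125%) + 3.57% × 1.754 = 6.137%.
On $4,000,000: 0.06137 × $4,000,000 = $245,480.

$245,000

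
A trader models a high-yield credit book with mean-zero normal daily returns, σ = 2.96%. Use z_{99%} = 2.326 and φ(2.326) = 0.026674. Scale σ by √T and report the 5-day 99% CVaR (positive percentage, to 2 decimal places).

17.65%

σ_{5d} = 2.96% × √5 = 6.619%.
ES multiplier = φ(z)/(1−α) = 0.026674/0.01 = 2.667.
ES = 6.619% × 2.667 = 17.653%.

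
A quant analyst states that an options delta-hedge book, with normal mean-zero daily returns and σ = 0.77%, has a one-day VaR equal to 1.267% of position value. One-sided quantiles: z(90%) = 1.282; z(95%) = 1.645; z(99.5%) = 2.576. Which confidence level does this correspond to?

95%

Implied z = VaR/σ = 1.267 / 0.77 = 1.645.
This matches z(95%) = 1.645.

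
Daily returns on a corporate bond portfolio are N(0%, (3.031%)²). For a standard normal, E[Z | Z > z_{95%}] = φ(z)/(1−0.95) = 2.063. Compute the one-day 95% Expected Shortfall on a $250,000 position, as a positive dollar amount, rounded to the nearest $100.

$15,600

ES = 3.031% × 2.063 = 6.253%.
On $250,000: 0.06253 × $250,000 = $15,632.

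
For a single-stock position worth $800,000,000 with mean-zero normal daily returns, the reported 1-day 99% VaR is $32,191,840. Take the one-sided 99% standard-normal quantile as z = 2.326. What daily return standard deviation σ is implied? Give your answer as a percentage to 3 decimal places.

VaR as a fraction: $32,191,840 / $800,000,000 = 4.024%.
σ = VaR / z = 4.024% / 2.326 = 1.730%.

1.730%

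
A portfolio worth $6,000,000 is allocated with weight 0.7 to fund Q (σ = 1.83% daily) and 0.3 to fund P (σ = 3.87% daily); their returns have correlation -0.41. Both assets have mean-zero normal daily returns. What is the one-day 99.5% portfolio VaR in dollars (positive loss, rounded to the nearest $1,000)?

$206,000

σ_p² = 0.7²·1.83² + 0.3²·3.87² + 2·-0.41·0.7·0.3·1.83·3.87 = 1.7693 (%²).
σ_p = √1.7693 = 1.330%.
At 99.5%, z = 2.576.
VaR = 2.576 × 1.330% = 3.426%; on $6,000,000 that is $205,560.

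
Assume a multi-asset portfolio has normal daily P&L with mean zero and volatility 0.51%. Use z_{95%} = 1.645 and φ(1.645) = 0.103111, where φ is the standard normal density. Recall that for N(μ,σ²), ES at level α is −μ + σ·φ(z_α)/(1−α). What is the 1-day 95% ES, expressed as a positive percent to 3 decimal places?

1.052%

Tail multiplier: φ(z)/(1−α) = 0.103111 / 0.05 = 2.062.
ES = 0.51% × 2.062 = 1.052%.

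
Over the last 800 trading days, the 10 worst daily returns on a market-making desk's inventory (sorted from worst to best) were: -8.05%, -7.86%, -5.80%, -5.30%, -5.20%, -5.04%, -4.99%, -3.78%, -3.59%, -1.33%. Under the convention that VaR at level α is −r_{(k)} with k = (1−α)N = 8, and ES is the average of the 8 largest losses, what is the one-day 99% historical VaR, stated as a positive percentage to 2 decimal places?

k = 8; the 8th lowest return is -3.78%, so VaR = 3.78%.

3.78%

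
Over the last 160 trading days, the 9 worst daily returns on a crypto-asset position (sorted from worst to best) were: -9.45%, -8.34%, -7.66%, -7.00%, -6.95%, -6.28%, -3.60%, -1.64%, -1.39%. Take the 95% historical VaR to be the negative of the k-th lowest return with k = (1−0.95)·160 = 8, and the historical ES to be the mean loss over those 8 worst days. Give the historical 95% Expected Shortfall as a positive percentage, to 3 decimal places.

The 8 worst returns sum to -50.92%.
ES = −(-50.92%) / 8 = 6.365%.

6.365%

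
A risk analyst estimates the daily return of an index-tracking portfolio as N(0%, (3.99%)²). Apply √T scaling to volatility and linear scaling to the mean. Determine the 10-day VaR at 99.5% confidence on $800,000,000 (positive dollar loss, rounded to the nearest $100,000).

$260,000,000

At 99.5%, z = 2.576.
σ_{10d} = 3.99% × √10 = 12.617%.
VaR = 2.576 × 12.617% = 32.501%.
On $800,000,000: 0.32501 × $800,000,000 = $260,008,000.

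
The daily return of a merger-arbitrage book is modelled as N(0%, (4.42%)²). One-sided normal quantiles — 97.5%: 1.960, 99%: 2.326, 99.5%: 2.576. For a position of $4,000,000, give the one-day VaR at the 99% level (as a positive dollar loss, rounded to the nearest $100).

VaR = z·σ = 2.326 × 4.42% = 10.281%.
On $4,000,000: 0.10281 × $4,000,000 = $411,240.

$411,200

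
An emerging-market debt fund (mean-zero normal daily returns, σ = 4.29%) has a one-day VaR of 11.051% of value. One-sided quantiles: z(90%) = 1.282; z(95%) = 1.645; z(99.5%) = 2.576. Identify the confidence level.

Implied z = VaR/σ = 11.051 / 4.29 = 2.576.
This matches z(99.5%) = 2.576.

99.5%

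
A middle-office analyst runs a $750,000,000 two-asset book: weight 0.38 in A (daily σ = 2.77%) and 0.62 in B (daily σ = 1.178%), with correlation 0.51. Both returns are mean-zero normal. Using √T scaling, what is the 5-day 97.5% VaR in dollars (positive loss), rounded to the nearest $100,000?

σ_p = √(0.38²·2.77² + 0.62²·1.178² + 2·0.51·0.38·0.62·2.77·1.178) = 1.557%.
σ_{5d} = 1.557% × √5 = 3.482%.
z(97.5%) = 1.960.
VaR = 1.960 × 3.482% = 6.825%; on $750,000,000 that is $51,187,500.

$51,200,000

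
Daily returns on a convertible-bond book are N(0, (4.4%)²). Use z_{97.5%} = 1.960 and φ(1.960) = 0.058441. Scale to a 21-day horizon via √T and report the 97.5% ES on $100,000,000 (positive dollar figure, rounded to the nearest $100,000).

$47,100,000

σ_{21d} = 4.4% × √21 = 20.163%.
ES multiplier = φ(z)/(1−α) = 0.058441/0.025 = 2.338.
ES = 20.163% × 2.338 = 47.141%; on $100,000,000: $47,141,000.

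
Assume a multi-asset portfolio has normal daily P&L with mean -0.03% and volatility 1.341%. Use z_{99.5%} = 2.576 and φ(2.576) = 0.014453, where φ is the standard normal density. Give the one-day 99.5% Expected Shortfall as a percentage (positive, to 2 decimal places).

3.91%

Tail multiplier: φ(z)/(1−α) = 0.014453 / 0.005 = 2.891.
ES = −(-0.03%) + 1.341% × 2.891 = 3.907%.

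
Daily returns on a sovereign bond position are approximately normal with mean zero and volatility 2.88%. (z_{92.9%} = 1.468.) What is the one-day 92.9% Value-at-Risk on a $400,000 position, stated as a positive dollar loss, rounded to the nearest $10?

$16,910

VaR = z·σ = 1.468 × 2.88% = 4.228%.
On $400,000: 0.04228 × $400,000 = $16,912.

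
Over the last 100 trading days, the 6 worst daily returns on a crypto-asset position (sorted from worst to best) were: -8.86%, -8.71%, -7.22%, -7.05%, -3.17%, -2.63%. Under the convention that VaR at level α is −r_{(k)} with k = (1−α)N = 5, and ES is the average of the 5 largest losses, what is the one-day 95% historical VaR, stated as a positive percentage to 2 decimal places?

3.17%

k = 5; the 5th lowest return is -3.17%, so VaR = 3.17%.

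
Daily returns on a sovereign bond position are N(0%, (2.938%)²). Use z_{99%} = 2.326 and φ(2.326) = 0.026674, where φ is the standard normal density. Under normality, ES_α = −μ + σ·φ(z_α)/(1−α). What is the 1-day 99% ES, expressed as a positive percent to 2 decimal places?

7.84%

Tail multiplier: φ(z)/(1−α) = 0.026674 / 0.01 = 2.667.
ES = 2.938% × 2.667 = 7.836%.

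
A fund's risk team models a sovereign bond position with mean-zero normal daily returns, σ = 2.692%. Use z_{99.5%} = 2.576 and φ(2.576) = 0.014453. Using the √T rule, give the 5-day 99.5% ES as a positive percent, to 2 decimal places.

17.40%

σ_{5d} = 2.692% × √5 = 6.019%.
ES multiplier = φ(z)/(1−α) = 0.014453/0.005 = 2.891.
ES = 6.019% × 2.891 = 17.401%.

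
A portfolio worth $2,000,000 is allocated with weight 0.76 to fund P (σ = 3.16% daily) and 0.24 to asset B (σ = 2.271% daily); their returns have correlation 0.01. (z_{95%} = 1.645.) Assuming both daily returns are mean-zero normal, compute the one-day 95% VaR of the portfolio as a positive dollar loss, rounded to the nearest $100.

$81,200

σ_p² = 0.76²·3.16² + 0.24²·2.271² + 2·0.01·0.76·0.24·3.16·2.271 = 6.0909 (%²).
σ_p = √6.0909 = 2.468%.
VaR = 1.645 × 2.468% = 4.060%; on $2,000,000 that is $81,200.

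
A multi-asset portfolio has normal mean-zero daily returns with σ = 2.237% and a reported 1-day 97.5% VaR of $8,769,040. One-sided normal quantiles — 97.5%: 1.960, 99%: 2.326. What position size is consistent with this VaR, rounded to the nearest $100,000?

$200,000,000

VaR as a fraction of value: z·σ = 1.960 × 2.237% = 4.38452%.
Position = $8,769,040 / 0.0438452 = $200,000,000.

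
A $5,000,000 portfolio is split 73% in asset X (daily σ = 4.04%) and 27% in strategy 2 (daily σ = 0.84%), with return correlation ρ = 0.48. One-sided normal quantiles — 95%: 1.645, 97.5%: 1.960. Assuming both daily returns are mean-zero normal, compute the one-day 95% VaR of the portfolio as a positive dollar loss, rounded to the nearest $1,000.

$252,000

σ_p² = 0.73²·4.04² + 0.27²·0.84² + 2·0.48·0.73·0.27·4.04·0.84 = 9.3913 (%²).
σ_p = √9.3913 = 3.065%.
VaR = 1.645 × 3.065% = 5.042%; on $5,000,000 that is $252,100.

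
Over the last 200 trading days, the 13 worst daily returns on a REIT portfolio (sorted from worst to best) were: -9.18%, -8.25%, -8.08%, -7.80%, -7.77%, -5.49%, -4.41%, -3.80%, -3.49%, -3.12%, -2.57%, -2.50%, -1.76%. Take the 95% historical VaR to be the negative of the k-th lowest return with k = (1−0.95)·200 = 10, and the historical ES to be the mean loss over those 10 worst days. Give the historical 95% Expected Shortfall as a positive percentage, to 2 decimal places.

The 10 worst returns sum to -61.39%.
ES = −(-61.39%) / 10 = 6.139% ≈ 6.14%.

6.14%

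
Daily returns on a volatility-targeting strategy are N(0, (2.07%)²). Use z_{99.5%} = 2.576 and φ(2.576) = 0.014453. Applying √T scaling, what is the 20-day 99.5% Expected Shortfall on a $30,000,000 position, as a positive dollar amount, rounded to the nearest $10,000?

$8,030,000

σ_{20d} = 2.07% × √20 = 9.257%.
ES multiplier = φ(z)/(1−α) = 0.014453/0.005 = 2.891.
ES = 9.257% × 2.891 = 26.762%; on $30,000,000: $8,028,600.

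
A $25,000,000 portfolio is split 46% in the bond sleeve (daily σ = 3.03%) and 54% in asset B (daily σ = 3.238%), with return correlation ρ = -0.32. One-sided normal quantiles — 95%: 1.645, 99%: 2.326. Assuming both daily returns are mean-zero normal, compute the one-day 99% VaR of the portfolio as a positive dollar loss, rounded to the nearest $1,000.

$1,079,000

σ_p² = 0.46²·3.03² + 0.54²·3.238² + 2·-0.32·0.46·0.54·3.03·3.238 = 3.4403 (%²).
σ_p = √3.4403 = 1.855%.
VaR = 2.326 × 1.855% = 4.315%; on $25,000,000 that is $1,078,750.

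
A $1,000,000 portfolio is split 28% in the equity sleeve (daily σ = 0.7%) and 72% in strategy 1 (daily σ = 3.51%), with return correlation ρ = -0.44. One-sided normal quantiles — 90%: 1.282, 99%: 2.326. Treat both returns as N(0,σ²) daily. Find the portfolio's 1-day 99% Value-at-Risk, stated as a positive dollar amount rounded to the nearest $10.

$56,920

σ_p² = 0.28²·0.7² + 0.72²·3.51² + 2·-0.44·0.28·0.72·0.7·3.51 = 5.9893 (%²).
σ_p = √5.9893 = 2.447%.
VaR = 2.326 × 2.447% = 5.692%; on $1,000,000 that is $56,920.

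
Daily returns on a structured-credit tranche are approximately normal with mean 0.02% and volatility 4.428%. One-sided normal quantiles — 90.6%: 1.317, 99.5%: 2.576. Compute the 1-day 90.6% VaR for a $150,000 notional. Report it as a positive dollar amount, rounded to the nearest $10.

$8,720

VaR = −μ + z·σ = −(0.02%) + 1.317 × 4.428% = 5.812%.
On $150,000: 0.05812 × $150,000 = $8,718.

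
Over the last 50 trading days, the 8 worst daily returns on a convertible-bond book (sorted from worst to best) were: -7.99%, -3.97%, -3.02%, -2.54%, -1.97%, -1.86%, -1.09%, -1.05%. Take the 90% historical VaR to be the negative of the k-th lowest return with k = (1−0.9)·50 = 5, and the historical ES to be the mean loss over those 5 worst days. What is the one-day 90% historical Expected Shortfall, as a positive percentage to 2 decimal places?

3.90%

The 5 worst returns sum to -19.49%.
ES = −(-19.49%) / 5 = 3.898% ≈ 3.90%.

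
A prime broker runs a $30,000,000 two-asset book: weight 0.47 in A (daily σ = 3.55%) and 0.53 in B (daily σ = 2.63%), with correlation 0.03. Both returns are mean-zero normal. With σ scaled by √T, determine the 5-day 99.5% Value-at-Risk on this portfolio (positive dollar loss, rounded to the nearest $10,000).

$3,810,000

σ_p = √(0.47²·3.55² + 0.53²·2.63² + 2·0.03·0.47·0.53·3.55·2.63) = 2.206%.
σ_{5d} = 2.206% × √5 = 4.933%.
z(99.5%) = 2.576.
VaR = 2.576 × 4.933% = 12.707%; on $30,000,000 that is $3,812,100.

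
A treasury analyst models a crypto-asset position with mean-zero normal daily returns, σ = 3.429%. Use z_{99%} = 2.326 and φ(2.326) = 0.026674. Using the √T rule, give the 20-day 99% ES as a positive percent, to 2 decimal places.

σ_{20d} = 3.429% × √20 = 15.335%.
ES multiplier = φ(z)/(1−α) = 0.026674/0.01 = 2.667.
ES = 15.335% × 2.667 = 40.898%.

40.90%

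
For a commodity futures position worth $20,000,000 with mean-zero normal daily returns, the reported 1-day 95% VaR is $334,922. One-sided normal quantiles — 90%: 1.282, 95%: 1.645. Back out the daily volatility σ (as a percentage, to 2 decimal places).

VaR as a fraction: $334,922 / $20,000,000 = 1.675%.
σ = VaR / z = 1.675% / 1.645 = 1.018%.

1.02%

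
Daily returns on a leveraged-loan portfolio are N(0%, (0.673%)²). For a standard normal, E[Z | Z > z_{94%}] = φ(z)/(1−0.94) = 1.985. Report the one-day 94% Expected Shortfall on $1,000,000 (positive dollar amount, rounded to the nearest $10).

ES = 0.673% × 1.985 = 1.336%.
On $1,000,000: 0.01336 × $1,000,000 = $13,360.

$13,360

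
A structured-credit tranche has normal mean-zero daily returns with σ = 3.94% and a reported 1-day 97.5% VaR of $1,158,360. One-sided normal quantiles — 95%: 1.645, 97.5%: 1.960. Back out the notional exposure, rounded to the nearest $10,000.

VaR as a fraction of value: z·σ = 1.960 × 3.94% = 7.7224%.
Position = $1,158,360 / 0.077224 = $15,000,000.

$15,000,000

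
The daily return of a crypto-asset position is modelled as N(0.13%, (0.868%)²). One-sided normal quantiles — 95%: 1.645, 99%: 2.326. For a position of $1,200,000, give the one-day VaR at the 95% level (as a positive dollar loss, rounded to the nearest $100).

VaR = −μ + z·σ = −(0.13%) + 1.645 × 0.868% = 1.298%.
On $1,200,000: 0.01298 × $1,200,000 = $15,576.

$15,600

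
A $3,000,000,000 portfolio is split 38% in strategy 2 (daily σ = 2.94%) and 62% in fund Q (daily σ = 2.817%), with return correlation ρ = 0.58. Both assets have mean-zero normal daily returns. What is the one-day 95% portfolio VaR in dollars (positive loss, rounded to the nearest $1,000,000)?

σ_p² = 0.38²·2.94² + 0.62²·2.817² + 2·0.58·0.38·0.62·2.94·2.817 = 6.5620 (%²).
σ_p = √6.5620 = 2.562%.
At 95%, z = 1.645.
VaR = 1.645 × 2.562% = 4.214%; on $3,000,000,000 that is $126,420,000.

$126,000,000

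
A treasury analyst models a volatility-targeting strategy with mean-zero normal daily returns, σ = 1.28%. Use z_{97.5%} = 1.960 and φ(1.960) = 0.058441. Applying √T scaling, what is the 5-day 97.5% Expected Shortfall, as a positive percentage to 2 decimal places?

σ_{5d} = 1.28% × √5 = 2.862%.
ES multiplier = φ(z)/(1−α) = 0.058441/0.025 = 2.338.
ES = 2.862% × 2.338 = 6.691%.

6.69%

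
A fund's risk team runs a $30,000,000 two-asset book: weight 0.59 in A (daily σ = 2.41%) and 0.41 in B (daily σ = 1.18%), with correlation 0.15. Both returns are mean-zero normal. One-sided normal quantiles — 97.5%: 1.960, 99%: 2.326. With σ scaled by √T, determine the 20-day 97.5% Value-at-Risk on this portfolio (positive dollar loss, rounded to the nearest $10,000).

$4,130,000

σ_p = √(0.59²·2.41² + 0.41²·1.18² + 2·0.15·0.59·0.41·2.41·1.18) = 1.569%.
σ_{20d} = 1.569% × √20 = 7.017%.
VaR = 1.960 × 7.017% = 13.753%; on $30,000,000 that is $4,125,900.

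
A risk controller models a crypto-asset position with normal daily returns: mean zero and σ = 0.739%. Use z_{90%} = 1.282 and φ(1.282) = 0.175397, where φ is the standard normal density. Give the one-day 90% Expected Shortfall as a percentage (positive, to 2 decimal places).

Tail multiplier: φ(z)/(1−α) = 0.175397 / 0.1 = 1.754.
ES = 0.739% × 1.754 = 1.296%.

1.30%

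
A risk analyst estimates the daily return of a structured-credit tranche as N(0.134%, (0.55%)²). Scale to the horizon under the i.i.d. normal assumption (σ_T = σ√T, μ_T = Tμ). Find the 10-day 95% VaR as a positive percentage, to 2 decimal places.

1.52%

At 95%, z = 1.645.
σ_{10d} = 0.55% × √10 = 1.739%; μ_{10d} = 10 × 0.134% = 1.340%.
VaR = −(1.340%) + 1.645 × 1.739% = 1.521%.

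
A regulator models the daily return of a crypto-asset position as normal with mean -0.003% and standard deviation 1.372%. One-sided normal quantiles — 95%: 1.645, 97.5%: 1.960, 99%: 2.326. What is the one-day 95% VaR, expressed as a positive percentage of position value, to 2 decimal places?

2.26%

VaR = −μ + z·σ = −(-0.003%) + 1.645 × 1.372% = 2.260%.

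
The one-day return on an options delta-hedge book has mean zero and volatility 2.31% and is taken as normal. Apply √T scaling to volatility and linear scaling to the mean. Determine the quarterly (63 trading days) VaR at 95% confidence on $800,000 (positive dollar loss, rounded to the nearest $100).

$241,300

At 95%, z = 1.645.
σ_{63d} = 2.31% × √63 = 18.335%.
VaR = 1.645 × 18.335% = 30.161%.
On $800,000: 0.30161 × $800,000 = $241,288.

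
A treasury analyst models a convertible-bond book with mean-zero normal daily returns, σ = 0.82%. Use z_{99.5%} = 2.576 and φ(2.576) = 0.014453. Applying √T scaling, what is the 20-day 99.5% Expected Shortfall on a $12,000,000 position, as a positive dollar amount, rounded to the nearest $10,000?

$1,270,000

σ_{20d} = 0.82% × √20 = 3.667%.
ES multiplier = φ(z)/(1−α) = 0.014453/0.005 = 2.891.
ES = 3.667% × 2.891 = 10.601%; on $12,000,000: $1,272,120.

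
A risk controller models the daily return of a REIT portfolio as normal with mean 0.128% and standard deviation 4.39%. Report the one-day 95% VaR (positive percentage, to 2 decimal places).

7.09%

At 95% one-sided, z = 1.645.
VaR = −μ + z·σ = −(0.128%) + 1.645 × 4.39% = 7.094%.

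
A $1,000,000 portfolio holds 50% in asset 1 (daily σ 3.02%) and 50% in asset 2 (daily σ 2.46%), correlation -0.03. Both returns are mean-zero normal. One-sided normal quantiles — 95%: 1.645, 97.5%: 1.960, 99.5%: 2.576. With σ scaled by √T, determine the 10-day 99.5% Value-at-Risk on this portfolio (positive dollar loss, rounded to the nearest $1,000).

σ_p = √(0.5²·3.02² + 0.5²·2.46² + 2·-0.03·0.5·0.5·3.02·2.46) = 1.919%.
σ_{10d} = 1.919% × √10 = 6.068%.
VaR = 2.576 × 6.068% = 15.631%; on $1,000,000 that is $156,310.

$156,000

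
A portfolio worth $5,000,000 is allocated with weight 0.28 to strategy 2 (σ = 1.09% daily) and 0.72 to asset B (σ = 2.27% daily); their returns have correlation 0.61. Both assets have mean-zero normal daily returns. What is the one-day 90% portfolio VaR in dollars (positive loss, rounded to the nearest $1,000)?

σ_p² = 0.28²·1.09² + 0.72²·2.27² + 2·0.61·0.28·0.72·1.09·2.27 = 3.3730 (%²).
σ_p = √3.3730 = 1.837%.
At 90%, z = 1.282.
VaR = 1.282 × 1.837% = 2.355%; on $5,000,000 that is $117,750.

$118,000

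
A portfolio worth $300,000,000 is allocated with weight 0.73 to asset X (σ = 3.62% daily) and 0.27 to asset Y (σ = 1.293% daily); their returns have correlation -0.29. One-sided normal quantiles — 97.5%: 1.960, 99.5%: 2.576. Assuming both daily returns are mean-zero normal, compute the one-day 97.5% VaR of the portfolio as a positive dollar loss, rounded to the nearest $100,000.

σ_p² = 0.73²·3.62² + 0.27²·1.293² + 2·-0.29·0.73·0.27·3.62·1.293 = 6.5701 (%²).
σ_p = √6.5701 = 2.563%.
VaR = 1.960 × 2.563% = 5.023%; on $300,000,000 that is $15,069,000.

$15,100,000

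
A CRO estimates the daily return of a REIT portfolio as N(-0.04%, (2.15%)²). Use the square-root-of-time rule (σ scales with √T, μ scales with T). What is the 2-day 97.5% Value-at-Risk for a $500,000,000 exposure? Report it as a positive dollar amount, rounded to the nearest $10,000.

At 97.5%, z = 1.960.
σ_{2d} = 2.15% × √2 = 3.041%; μ_{2d} = 2 × -0.04% = -0.080%.
VaR = −(-0.080%) + 1.960 × 3.041% = 6.040%.
On $500,000,000: 0.06040 × $500,000,000 = $30,200,000.

$30,200,000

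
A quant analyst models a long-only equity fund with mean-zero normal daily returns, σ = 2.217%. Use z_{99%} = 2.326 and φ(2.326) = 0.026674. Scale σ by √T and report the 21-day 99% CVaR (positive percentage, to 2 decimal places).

27.10%

σ_{21d} = 2.217% × √21 = 10.160%.
ES multiplier = φ(z)/(1−α) = 0.026674/0.01 = 2.667.
ES = 10.160% × 2.667 = 27.097%.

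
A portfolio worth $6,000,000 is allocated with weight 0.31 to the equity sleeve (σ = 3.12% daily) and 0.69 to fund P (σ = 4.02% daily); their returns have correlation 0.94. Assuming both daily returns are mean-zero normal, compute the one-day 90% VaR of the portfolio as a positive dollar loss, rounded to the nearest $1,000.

σ_p² = 0.31²·3.12² + 0.69²·4.02² + 2·0.94·0.31·0.69·3.12·4.02 = 13.6731 (%²).
σ_p = √13.6731 = 3.698%.
At 90%, z = 1.282.
VaR = 1.282 × 3.698% = 4.741%; on $6,000,000 that is $284,460.

$284,000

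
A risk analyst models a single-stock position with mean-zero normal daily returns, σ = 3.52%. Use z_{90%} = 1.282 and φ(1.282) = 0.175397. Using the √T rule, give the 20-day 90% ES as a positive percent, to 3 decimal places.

27.611%

σ_{20d} = 3.52% × √20 = 15.742%.
ES multiplier = φ(z)/(1−α) = 0.175397/0.1 = 1.754.
ES = 15.742% × 1.754 = 27.611%.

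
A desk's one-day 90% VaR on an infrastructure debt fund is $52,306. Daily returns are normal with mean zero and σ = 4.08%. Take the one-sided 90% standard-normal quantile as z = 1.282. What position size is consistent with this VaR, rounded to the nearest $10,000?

VaR as a fraction of value: z·σ = 1.282 × 4.08% = 5.23056%.
Position = $52,306 / 0.0523056 = $1,000,008.

$1,000,000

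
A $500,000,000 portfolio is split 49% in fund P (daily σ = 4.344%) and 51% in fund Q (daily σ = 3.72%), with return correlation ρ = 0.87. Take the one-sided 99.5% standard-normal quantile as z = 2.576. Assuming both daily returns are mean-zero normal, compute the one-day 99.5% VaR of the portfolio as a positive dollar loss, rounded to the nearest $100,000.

$50,100,000

σ_p² = 0.49²·4.344² + 0.51²·3.72² + 2·0.87·0.49·0.51·4.344·3.72 = 15.1568 (%²).
σ_p = √15.1568 = 3.893%.
VaR = 2.576 × 3.893% = 10.028%; on $500,000,000 that is $50,140,000.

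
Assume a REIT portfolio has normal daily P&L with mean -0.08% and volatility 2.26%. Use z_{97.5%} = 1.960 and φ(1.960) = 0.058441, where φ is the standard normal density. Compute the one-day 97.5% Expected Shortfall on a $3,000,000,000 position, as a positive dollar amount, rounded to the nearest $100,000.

Tail multiplier: φ(z)/(1−α) = 0.058441 / 0.025 = 2.338.
ES = −(-0.08%) + 2.26% × 2.338 = 5.364%.
On $3,000,000,000: 0.05364 × $3,000,000,000 = $160,920,000.

$160,900,000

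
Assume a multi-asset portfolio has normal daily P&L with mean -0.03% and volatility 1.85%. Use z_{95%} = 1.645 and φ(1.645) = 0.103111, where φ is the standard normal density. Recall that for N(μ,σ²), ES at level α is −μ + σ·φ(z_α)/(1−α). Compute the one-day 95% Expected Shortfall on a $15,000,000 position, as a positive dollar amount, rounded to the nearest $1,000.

$577,000

Tail multiplier: φ(z)/(1−α) = 0.103111 / 0.05 = 2.062.
ES = −(-0.03%) + 1.85% × 2.062 = 3.845%.
On $15,000,000: 0.03845 × $15,000,000 = $576,750.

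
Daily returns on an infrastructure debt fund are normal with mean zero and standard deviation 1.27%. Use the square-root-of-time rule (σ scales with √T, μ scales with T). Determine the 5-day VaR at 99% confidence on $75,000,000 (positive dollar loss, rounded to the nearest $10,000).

$4,950,000

At 99%, z = 2.326.
σ_{5d} = 1.27% × √5 = 2.840%.
VaR = 2.326 × 2.840% = 6.606%.
On $75,000,000: 0.06606 × $75,000,000 = $4,954,500.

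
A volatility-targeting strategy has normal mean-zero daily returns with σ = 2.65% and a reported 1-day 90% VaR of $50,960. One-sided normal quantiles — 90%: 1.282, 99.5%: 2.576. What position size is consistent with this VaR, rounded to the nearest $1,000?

$1,500,000

VaR as a fraction of value: z·σ = 1.282 × 2.65% = 3.3973%.
Position = $50,960 / 0.033973 = $1,500,015.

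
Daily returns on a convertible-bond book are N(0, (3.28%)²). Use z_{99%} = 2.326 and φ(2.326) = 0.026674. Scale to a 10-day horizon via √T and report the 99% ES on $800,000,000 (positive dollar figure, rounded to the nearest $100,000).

σ_{10d} = 3.28% × √10 = 10.372%.
ES multiplier = φ(z)/(1−α) = 0.026674/0.01 = 2.667.
ES = 10.372% × 2.667 = 27.662%; on $800,000,000: $221,296,000.

$221,300,000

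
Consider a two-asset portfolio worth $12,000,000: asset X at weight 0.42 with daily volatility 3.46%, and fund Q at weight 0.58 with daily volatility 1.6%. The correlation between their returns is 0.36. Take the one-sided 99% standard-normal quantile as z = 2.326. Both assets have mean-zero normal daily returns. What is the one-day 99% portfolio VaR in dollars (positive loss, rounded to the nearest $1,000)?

σ_p² = 0.42²·3.46² + 0.58²·1.6² + 2·0.36·0.42·0.58·3.46·1.6 = 3.9439 (%²).
σ_p = √3.9439 = 1.986%.
VaR = 2.326 × 1.986% = 4.619%; on $12,000,000 that is $554,280.

$554,000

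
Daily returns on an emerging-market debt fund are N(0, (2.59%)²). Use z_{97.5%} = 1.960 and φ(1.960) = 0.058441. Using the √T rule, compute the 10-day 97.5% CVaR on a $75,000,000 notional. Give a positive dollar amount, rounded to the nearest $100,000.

$14,400,000

σ_{10d} = 2.59% × √10 = 8.190%.
ES multiplier = φ(z)/(1−α) = 0.058441/0.025 = 2.338.
ES = 8.190% × 2.338 = 19.148%; on $75,000,000: $14,361,000.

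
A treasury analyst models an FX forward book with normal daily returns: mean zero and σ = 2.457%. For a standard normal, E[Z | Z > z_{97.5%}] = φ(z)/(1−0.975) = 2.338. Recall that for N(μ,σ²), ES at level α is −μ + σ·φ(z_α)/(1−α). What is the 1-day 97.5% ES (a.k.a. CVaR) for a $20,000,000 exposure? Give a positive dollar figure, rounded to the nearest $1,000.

ES = 2.457% × 2.338 = 5.744%.
On $20,000,000: 0.05744 × $20,000,000 = $1,148,800.

$1,149,000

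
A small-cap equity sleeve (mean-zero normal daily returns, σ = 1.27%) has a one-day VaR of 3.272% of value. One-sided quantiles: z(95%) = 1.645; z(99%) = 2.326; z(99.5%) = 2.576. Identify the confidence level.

Implied z = VaR/σ = 3.272 / 1.27 = 2.576.
This matches z(99.5%) = 2.576.

99.5%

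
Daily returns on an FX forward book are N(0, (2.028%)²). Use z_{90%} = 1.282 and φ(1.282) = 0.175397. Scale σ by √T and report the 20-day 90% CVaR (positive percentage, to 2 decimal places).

15.91%

σ_{20d} = 2.028% × √20 = 9.069%.
ES multiplier = φ(z)/(1−α) = 0.175397/0.1 = 1.754.
ES = 9.069% × 1.754 = 15.907%.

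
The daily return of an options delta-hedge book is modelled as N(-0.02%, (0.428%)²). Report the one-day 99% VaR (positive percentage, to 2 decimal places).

At 99% one-sided, z = 2.326.
VaR = −μ + z·σ = −(-0.02%) + 2.326 × 0.428% = 1.016%.

1.02%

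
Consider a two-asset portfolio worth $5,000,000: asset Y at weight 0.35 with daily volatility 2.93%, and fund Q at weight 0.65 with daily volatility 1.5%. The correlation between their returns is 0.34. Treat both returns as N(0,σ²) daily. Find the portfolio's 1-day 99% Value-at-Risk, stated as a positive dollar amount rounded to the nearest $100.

$190,500

σ_p² = 0.35²·2.93² + 0.65²·1.5² + 2·0.34·0.35·0.65·2.93·1.5 = 2.6822 (%²).
σ_p = √2.6822 = 1.638%.
At 99%, z = 2.326.
VaR = 2.326 × 1.638% = 3.810%; on $5,000,000 that is $190,500.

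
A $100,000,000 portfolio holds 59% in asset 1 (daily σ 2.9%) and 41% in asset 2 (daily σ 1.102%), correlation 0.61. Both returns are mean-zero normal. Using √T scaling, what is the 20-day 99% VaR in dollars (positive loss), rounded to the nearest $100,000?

$21,000,000

σ_p = √(0.59²·2.9² + 0.41²·1.102² + 2·0.61·0.59·0.41·2.9·1.102) = 2.019%.
σ_{20d} = 2.019% × √20 = 9.029%.
z(99%) = 2.326.
VaR = 2.326 × 9.029% = 21.001%; on $100,000,000 that is $21,001,000.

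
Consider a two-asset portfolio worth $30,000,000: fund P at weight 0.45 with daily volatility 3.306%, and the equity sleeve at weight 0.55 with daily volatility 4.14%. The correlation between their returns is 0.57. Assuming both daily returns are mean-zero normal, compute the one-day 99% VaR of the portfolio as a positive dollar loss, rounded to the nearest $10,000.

σ_p² = 0.45²·3.306² + 0.55²·4.14² + 2·0.57·0.45·0.55·3.306·4.14 = 11.2597 (%²).
σ_p = √11.2597 = 3.356%.
At 99%, z = 2.326.
VaR = 2.326 × 3.356% = 7.806%; on $30,000,000 that is $2,341,800.

$2,340,000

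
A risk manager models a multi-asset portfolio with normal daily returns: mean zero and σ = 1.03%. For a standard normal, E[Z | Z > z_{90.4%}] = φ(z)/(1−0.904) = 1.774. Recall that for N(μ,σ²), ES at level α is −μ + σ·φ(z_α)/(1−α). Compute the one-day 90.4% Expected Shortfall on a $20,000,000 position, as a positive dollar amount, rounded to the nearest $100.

$365,400

ES = 1.03% × 1.774 = 1.827%.
On $20,000,000: 0.01827 × $20,000,000 = $365,400.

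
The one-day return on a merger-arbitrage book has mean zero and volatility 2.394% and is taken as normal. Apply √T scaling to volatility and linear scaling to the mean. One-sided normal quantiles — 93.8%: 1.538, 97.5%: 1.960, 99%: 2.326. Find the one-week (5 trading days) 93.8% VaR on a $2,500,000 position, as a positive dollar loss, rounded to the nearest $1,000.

$206,000

σ_{5d} = 2.394% × √5 = 5.353%.
VaR = 1.538 × 5.353% = 8.233%.
On $2,500,000: 0.08233 × $2,500,000 = $205,825.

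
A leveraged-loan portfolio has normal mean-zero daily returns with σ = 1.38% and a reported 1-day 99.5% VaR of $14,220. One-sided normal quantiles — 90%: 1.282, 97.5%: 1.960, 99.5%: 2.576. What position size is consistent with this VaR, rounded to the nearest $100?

VaR as a fraction of value: z·σ = 2.576 × 1.38% = 3.55488%.
Position = $14,220 / 0.0355488 = $400,014.

$400,000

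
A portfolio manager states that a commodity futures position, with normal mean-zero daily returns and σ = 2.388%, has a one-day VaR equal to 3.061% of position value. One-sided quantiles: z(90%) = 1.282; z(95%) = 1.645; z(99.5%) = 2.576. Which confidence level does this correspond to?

90%

Implied z = VaR/σ = 3.061 / 2.388 = 1.282.
This matches z(90%) = 1.282.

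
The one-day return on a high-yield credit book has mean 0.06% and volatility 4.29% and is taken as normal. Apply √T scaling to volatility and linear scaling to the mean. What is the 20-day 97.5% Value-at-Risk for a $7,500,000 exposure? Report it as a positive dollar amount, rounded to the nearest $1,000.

At 97.5%, z = 1.960.
σ_{20d} = 4.29% × √20 = 19.185%; μ_{20d} = 20 × 0.06% = 1.200%.
VaR = −(1.200%) + 1.960 × 19.185% = 36.403%.
On $7,500,000: 0.36403 × $7,500,000 = $2,730,225.

$2,730,000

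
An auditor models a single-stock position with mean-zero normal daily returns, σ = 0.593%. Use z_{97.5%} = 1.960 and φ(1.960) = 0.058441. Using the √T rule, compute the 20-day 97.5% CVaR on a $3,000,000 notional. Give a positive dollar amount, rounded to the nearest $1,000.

σ_{20d} = 0.593% × √20 = 2.652%.
ES multiplier = φ(z)/(1−α) = 0.058441/0.025 = 2.338.
ES = 2.652% × 2.338 = 6.200%; on $3,000,000: $186,000.

$186,000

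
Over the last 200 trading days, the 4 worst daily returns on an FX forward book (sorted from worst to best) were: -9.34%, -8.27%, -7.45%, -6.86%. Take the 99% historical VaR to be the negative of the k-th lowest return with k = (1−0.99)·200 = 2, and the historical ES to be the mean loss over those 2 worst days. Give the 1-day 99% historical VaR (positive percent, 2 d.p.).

k = 2; the 2nd lowest return is -8.27%, so VaR = 8.27%.

8.27%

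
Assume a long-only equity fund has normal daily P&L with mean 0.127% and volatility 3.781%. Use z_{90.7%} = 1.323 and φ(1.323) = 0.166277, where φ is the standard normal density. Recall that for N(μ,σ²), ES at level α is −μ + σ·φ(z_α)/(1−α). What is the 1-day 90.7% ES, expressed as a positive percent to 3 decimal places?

6.633%

Tail multiplier: φ(z)/(1−α) = 0.166277 / 0.093 = 1.788.
ES = −(0.127%) + 3.781% × 1.788 = 6.633%.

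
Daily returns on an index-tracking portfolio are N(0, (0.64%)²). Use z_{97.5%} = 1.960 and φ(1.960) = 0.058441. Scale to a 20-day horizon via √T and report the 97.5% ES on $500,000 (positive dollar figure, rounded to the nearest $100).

$33,500

σ_{20d} = 0.64% × √20 = 2.862%.
ES multiplier = φ(z)/(1−α) = 0.058441/0.025 = 2.338.
ES = 2.862% × 2.338 = 6.691%; on $500,000: $33,455.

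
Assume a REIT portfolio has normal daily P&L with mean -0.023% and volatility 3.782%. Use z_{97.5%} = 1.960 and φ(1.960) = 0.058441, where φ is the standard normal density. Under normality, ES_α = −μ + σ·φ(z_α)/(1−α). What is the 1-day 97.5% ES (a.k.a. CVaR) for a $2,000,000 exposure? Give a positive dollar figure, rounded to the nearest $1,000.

Tail multiplier: φ(z)/(1−α) = 0.058441 / 0.025 = 2.338.
ES = −(-0.023%) + 3.782% × 2.338 = 8.865%.
On $2,000,000: 0.08865 × $2,000,000 = $177,300.

$177,000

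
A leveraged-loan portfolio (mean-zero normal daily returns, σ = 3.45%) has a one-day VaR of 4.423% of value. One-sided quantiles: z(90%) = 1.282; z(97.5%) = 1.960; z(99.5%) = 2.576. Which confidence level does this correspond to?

Implied z = VaR/σ = 4.423 / 3.45 = 1.282.
This matches z(90%) = 1.282.

90%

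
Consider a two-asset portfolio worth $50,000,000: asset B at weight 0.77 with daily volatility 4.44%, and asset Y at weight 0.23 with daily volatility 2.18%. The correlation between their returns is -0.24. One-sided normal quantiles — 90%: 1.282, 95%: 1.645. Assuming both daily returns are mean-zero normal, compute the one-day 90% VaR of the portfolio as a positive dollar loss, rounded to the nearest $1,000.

$2,137,000

σ_p² = 0.77²·4.44² + 0.23²·2.18² + 2·-0.24·0.77·0.23·4.44·2.18 = 11.1168 (%²).
σ_p = √11.1168 = 3.334%.
VaR = 1.282 × 3.334% = 4.274%; on $50,000,000 that is $2,137,000.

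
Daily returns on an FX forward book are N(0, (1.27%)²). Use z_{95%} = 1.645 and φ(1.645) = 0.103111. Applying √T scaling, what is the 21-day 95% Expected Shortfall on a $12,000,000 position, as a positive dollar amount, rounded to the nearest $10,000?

σ_{21d} = 1.27% × √21 = 5.820%.
ES multiplier = φ(z)/(1−α) = 0.103111/0.05 = 2.062.
ES = 5.820% × 2.062 = 12.001%; on $12,000,000: $1,440,120.

$1,440,000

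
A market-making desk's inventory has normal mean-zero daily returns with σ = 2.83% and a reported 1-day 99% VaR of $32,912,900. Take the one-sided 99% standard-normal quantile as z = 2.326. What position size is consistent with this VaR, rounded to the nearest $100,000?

VaR as a fraction of value: z·σ = 2.326 × 2.83% = 6.58258%.
Position = $32,912,900 / 0.0658258 = $500,000,000.

$500,000,000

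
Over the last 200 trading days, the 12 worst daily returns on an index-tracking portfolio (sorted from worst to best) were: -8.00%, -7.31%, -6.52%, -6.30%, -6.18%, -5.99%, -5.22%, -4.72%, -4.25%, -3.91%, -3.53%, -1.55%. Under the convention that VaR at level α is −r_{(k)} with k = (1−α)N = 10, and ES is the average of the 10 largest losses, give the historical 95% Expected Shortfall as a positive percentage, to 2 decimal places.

5.84%

The 10 worst returns sum to -58.40%.
ES = −(-58.40%) / 10 = 5.84%.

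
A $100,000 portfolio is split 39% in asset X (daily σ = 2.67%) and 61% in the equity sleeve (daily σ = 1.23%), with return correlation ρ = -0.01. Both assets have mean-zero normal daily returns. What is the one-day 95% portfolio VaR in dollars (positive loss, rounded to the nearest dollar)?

$2,101

σ_p² = 0.39²·2.67² + 0.61²·1.23² + 2·-0.01·0.39·0.61·2.67·1.23 = 1.6316 (%²).
σ_p = √1.6316 = 1.277%.
At 95%, z = 1.645.
VaR = 1.645 × 1.277% = 2.101%; on $100,000 that is $2,101.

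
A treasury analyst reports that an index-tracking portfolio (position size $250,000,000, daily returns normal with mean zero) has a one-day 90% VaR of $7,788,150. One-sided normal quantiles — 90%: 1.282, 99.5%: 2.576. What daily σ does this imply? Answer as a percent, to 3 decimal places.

2.430%

VaR as a fraction: $7,788,150 / $250,000,000 = 3.115%.
σ = VaR / z = 3.115% / 1.282 = 2.430%.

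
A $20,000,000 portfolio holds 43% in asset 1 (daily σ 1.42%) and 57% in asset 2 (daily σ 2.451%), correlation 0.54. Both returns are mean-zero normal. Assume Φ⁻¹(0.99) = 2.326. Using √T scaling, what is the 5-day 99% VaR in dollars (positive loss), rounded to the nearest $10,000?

σ_p = √(0.43²·1.42² + 0.57²·2.451² + 2·0.54·0.43·0.57·1.42·2.451) = 1.802%.
σ_{5d} = 1.802% × √5 = 4.029%.
VaR = 2.326 × 4.029% = 9.371%; on $20,000,000 that is $1,874,200.

$1,870,000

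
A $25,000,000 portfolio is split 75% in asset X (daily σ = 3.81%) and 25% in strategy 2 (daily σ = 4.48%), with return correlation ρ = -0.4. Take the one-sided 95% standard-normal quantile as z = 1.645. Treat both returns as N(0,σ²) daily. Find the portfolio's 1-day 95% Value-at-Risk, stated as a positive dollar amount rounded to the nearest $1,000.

σ_p² = 0.75²·3.81² + 0.25²·4.48² + 2·-0.4·0.75·0.25·3.81·4.48 = 6.8594 (%²).
σ_p = √6.8594 = 2.619%.
VaR = 1.645 × 2.619% = 4.308%; on $25,000,000 that is $1,077,000.

$1,077,000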